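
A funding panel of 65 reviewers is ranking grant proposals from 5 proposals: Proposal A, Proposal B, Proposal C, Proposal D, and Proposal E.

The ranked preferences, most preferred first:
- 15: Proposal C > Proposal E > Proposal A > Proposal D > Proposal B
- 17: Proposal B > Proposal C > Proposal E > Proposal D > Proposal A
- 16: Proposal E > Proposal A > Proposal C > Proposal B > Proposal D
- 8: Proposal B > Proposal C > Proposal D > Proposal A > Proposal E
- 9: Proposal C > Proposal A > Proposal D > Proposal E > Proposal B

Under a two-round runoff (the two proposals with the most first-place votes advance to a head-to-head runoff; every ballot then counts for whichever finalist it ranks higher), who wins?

Proposal C

Round 1 first-place votes: Proposal A 0, Proposal B 25, Proposal C 24, Proposal D 0, Proposal E 16. Proposal B and Proposal C advance.
Runoff: Proposal B is ranked above Proposal C on 25 ballots, Proposal C above Proposal B on 40.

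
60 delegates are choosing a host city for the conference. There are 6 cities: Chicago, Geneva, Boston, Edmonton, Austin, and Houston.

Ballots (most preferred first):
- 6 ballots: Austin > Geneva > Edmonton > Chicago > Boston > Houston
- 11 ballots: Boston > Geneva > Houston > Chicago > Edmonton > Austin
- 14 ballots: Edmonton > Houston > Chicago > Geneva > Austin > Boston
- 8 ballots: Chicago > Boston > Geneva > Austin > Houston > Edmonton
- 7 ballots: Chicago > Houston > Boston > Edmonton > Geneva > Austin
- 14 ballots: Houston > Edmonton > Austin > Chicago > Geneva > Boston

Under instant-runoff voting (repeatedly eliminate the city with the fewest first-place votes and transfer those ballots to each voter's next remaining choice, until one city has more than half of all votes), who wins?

Houston

Round 1: Chicago 15, Geneva 0, Boston 11, Edmonton 14, Austin 6, Houston 14. Geneva eliminated.
Round 2: Chicago 15, Boston 11, Edmonton 14, Austin 6, Houston 14. Austin eliminated.
Round 3: Chicago 15, Boston 11, Edmonton 20, Houston 14. Boston eliminated.
Round 4: Chicago 15, Edmonton 20, Houston 25. Chicago eliminated.
Round 5: Edmonton 20, Houston 40. Houston has a majority (≥31).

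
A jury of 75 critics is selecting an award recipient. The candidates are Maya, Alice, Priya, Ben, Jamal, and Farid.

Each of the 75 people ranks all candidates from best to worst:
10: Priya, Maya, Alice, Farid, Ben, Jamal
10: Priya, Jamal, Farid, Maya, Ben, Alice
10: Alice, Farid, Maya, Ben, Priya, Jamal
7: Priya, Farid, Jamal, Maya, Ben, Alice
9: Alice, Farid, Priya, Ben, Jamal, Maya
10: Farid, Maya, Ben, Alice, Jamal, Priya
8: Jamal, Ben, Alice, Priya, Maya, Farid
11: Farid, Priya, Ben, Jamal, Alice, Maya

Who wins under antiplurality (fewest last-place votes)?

Last-place votes: Maya 20, Alice 17, Priya 10, Ben 0, Jamal 20, Farid 8.

Ben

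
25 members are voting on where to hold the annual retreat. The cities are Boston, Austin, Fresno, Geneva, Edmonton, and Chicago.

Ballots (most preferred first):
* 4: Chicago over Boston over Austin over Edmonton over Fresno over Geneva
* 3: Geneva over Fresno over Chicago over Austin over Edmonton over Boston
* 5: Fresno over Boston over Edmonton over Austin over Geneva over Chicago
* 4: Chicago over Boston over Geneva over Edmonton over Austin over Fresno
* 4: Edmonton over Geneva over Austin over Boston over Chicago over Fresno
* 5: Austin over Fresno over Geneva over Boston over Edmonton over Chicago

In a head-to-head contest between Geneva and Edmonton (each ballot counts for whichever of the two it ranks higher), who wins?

Edmonton

Geneva is ranked above Edmonton on 12 ballots; Edmonton above Geneva on 13.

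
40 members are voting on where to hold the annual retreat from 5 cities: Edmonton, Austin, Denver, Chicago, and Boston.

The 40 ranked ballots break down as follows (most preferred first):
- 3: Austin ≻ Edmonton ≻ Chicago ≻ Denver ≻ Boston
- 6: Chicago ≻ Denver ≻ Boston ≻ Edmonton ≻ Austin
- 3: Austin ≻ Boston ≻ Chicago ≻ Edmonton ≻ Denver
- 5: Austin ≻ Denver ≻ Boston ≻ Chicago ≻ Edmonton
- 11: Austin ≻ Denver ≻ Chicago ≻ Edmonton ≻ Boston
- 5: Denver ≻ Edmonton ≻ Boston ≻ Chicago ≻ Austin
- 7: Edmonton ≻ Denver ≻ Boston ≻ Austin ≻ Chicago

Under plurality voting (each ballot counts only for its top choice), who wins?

Austin

First-place votes: Edmonton 7, Austin 22, Denver 5, Chicago 6, Boston 0.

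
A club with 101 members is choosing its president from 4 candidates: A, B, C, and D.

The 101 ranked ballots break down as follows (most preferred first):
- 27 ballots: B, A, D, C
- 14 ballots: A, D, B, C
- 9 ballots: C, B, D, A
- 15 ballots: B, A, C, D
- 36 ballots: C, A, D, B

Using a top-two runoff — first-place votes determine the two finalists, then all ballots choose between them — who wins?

Round 1 first-place votes: A 14, B 42, C 45, D 0. C and B advance.
Runoff: C is ranked above B on 45 ballots, B above C on 56.

B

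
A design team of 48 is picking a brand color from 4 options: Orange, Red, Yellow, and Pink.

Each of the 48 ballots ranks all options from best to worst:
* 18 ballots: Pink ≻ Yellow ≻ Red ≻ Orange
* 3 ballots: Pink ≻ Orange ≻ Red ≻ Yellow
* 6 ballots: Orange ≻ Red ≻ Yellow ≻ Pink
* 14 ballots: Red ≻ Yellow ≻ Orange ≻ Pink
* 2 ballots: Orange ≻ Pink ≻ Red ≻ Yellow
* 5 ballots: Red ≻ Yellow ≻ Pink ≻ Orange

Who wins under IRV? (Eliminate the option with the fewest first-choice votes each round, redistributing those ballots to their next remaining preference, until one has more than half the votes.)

Round 1: Orange 8, Red 19, Yellow 0, Pink 21. Yellow eliminated.
Round 2: Orange 8, Red 19, Pink 21. Orange eliminated.
Round 3: Red 25, Pink 23. Red has a majority (≥25).

Red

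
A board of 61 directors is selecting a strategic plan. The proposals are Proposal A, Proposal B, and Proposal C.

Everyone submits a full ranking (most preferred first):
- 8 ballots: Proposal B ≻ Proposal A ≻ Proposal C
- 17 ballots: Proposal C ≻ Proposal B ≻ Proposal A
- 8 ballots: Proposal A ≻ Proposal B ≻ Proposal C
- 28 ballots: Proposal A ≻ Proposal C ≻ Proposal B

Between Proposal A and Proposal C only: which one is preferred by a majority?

Proposal A is ranked above Proposal C on 44 ballots; Proposal C above Proposal A on 17.

Proposal A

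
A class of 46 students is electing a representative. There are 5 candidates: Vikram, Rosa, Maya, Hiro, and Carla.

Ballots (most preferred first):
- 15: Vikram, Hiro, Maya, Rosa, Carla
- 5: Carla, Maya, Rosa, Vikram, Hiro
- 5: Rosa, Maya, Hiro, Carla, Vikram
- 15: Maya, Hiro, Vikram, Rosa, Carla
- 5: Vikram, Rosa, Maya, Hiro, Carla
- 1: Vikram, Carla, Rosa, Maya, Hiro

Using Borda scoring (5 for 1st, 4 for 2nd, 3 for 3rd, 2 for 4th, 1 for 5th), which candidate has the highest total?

Vikram: 15×5 + 5×2 + 5×1 + 15×3 + 5×5 + 1×5 = 165
Rosa: 15×2 + 5×3 + 5×5 + 15×2 + 5×4 + 1×3 = 123
Maya: 15×3 + 5×4 + 5×4 + 15×5 + 5×3 + 1×2 = 177
Hiro: 15×4 + 5×1 + 5×3 + 15×4 + 5×2 + 1×1 = 151
Carla: 15×1 + 5×5 + 5×2 + 15×1 + 5×1 + 1×4 = 74

Maya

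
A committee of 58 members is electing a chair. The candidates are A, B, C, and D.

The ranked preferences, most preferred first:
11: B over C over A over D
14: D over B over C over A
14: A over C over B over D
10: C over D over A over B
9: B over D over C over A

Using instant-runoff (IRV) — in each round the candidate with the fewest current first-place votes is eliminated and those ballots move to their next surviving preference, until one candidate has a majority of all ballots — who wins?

B

Round 1: A 14, B 20, C 10, D 14. C eliminated.
Round 2: A 14, B 20, D 24. A eliminated.
Round 3: B 34, D 24. B has a majority (≥30).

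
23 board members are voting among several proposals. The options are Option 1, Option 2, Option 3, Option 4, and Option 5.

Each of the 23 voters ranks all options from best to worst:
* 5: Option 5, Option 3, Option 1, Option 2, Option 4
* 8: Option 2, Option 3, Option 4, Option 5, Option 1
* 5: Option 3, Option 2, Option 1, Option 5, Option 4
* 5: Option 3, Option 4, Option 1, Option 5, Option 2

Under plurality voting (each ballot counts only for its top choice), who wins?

First-place votes: Option 1 0, Option 2 8, Option 3 10, Option 4 0, Option 5 5.

Option 3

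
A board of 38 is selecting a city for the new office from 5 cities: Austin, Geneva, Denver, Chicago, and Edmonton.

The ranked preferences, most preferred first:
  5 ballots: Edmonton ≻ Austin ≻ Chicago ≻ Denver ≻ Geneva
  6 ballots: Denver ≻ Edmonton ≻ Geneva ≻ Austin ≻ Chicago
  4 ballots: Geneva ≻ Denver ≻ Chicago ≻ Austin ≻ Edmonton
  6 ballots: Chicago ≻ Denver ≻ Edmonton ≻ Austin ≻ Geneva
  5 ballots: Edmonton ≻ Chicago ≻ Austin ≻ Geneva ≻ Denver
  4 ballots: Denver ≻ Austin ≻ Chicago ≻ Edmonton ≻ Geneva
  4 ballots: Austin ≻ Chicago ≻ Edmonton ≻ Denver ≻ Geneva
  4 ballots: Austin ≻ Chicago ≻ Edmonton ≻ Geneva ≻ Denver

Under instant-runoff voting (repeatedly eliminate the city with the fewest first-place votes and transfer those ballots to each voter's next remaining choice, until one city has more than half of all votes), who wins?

Denver

Round 1: Austin 8, Geneva 4, Denver 10, Chicago 6, Edmonton 10. Geneva eliminated.
Round 2: Austin 8, Denver 14, Chicago 6, Edmonton 10. Chicago eliminated.
Round 3: Austin 8, Denver 20, Edmonton 10. Denver has a majority (≥20).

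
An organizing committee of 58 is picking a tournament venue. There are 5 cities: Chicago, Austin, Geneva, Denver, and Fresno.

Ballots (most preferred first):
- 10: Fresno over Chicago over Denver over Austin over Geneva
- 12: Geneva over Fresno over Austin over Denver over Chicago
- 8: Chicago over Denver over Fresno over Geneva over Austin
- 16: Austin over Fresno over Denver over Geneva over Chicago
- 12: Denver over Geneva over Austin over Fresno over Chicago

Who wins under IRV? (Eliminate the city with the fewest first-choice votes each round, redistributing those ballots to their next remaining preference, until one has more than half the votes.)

Round 1: Chicago 8, Austin 16, Geneva 12, Denver 12, Fresno 10. Chicago eliminated.
Round 2: Austin 16, Geneva 12, Denver 20, Fresno 10. Fresno eliminated.
Round 3: Austin 16, Geneva 12, Denver 30. Denver has a majority (≥30).

Denver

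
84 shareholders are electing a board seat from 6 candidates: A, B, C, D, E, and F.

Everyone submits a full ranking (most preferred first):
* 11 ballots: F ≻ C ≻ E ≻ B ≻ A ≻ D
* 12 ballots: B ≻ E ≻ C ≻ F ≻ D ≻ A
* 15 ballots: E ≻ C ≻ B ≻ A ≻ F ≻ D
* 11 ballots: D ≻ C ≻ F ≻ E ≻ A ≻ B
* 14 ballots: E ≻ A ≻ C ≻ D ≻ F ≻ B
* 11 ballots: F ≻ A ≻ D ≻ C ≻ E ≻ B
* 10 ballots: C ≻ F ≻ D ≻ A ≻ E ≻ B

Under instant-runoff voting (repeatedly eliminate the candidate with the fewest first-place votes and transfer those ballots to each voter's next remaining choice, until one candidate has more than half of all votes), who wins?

Round 1: A 0, B 12, C 10, D 11, E 29, F 22. A eliminated.
Round 2: B 12, C 10, D 11, E 29, F 22. C eliminated.
Round 3: B 12, D 11, E 29, F 32. D eliminated.
Round 4: B 12, E 29, F 43. F has a majority (≥43).

F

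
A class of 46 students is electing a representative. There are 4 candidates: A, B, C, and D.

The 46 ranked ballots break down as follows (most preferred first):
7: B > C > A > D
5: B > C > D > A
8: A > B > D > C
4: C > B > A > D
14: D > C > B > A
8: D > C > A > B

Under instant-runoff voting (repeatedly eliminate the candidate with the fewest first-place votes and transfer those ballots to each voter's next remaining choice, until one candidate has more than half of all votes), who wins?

B

Round 1: A 8, B 12, C 4, D 22. C eliminated.
Round 2: A 8, B 16, D 22. A eliminated.
Round 3: B 24, D 22. B has a majority (≥24).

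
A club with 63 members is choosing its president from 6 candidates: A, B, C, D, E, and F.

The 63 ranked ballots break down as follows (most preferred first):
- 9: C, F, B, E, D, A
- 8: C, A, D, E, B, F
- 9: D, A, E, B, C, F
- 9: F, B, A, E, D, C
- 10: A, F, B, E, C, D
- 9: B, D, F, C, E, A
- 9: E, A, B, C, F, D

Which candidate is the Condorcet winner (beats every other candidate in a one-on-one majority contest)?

A

A vs B: 36–27
A vs C: 37–26
A vs D: 36–27
A vs E: 36–27
A vs F: 36–27
A beats every other candidate.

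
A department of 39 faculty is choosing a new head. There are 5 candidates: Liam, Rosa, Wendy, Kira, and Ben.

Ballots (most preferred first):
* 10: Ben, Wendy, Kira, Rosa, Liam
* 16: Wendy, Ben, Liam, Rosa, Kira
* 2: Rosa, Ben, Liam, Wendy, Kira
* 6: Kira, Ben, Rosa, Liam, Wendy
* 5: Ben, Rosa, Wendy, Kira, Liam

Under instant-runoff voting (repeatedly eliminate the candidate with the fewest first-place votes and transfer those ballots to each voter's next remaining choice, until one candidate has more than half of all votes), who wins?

Round 1: Liam 0, Rosa 2, Wendy 16, Kira 6, Ben 15. Liam eliminated.
Round 2: Rosa 2, Wendy 16, Kira 6, Ben 15. Rosa eliminated.
Round 3: Wendy 16, Kira 6, Ben 17. Kira eliminated.
Round 4: Wendy 16, Ben 23. Ben has a majority (≥20).

Ben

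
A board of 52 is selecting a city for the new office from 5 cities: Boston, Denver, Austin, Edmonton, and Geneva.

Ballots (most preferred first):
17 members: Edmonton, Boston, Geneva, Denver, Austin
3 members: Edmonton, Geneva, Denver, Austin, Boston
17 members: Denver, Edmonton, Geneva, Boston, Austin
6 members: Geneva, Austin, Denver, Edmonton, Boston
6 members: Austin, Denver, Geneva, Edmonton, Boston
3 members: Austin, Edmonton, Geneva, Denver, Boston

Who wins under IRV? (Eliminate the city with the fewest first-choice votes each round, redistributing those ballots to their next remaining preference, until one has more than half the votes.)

Round 1: Boston 0, Denver 17, Austin 9, Edmonton 20, Geneva 6. Boston eliminated.
Round 2: Denver 17, Austin 9, Edmonton 20, Geneva 6. Geneva eliminated.
Round 3: Denver 17, Austin 15, Edmonton 20. Austin eliminated.
Round 4: Denver 29, Edmonton 23. Denver has a majority (≥27).

Denver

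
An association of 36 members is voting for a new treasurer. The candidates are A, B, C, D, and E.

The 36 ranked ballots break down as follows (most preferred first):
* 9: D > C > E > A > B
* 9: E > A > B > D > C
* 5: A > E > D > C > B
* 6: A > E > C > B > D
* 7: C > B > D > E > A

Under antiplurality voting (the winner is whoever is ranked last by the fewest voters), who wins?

E

Last-place votes: A 7, B 14, C 9, D 6, E 0.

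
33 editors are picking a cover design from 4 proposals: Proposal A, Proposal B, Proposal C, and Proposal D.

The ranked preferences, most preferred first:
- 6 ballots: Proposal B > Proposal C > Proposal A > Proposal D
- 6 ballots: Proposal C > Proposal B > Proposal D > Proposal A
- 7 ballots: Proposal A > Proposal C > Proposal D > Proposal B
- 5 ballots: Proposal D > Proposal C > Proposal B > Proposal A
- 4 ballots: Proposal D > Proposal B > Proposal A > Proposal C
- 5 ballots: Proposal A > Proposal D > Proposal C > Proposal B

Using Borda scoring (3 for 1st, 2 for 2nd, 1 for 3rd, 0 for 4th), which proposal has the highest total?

Proposal A: 6×1 + 6×0 + 7×3 + 5×0 + 4×1 + 5×3 = 46
Proposal B: 6×3 + 6×2 + 7×0 + 5×1 + 4×2 + 5×0 = 43
Proposal C: 6×2 + 6×3 + 7×2 + 5×2 + 4×0 + 5×1 = 59
Proposal D: 6×0 + 6×1 + 7×1 + 5×3 + 4×3 + 5×2 = 50

Proposal C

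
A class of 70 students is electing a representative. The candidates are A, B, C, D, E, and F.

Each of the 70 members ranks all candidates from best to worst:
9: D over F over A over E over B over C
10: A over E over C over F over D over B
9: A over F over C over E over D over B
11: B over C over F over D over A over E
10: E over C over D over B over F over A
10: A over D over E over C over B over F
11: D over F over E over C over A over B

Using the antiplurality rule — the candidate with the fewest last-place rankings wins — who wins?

D

Last-place votes: A 10, B 30, C 9, D 0, E 11, F 10.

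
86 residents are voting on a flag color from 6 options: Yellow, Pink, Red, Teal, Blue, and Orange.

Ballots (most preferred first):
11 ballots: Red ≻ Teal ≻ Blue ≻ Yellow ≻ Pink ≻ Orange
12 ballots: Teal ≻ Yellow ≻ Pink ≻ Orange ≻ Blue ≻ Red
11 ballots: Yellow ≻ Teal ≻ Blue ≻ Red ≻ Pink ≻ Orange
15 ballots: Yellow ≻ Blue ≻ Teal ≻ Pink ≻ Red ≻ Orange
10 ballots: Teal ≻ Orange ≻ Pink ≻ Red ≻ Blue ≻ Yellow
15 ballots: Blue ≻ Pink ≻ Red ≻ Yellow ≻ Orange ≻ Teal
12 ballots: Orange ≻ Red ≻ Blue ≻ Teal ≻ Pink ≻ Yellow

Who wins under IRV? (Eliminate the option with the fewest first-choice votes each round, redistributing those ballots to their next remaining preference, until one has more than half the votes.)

Teal

Round 1: Yellow 26, Pink 0, Red 11, Teal 22, Blue 15, Orange 12. Pink eliminated.
Round 2: Yellow 26, Red 11, Teal 22, Blue 15, Orange 12. Red eliminated.
Round 3: Yellow 26, Teal 33, Blue 15, Orange 12. Orange eliminated.
Round 4: Yellow 26, Teal 33, Blue 27. Yellow eliminated.
Round 5: Teal 44, Blue 42. Teal has a majority (≥44).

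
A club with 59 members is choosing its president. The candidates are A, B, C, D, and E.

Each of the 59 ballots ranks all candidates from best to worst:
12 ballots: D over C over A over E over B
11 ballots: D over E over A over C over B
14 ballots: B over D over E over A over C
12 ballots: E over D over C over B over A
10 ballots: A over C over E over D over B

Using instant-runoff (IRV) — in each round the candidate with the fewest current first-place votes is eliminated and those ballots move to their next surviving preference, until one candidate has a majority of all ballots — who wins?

D

Round 1: A 10, B 14, C 0, D 23, E 12. C eliminated.
Round 2: A 10, B 14, D 23, E 12. A eliminated.
Round 3: B 14, D 23, E 22. B eliminated.
Round 4: D 37, E 22. D has a majority (≥30).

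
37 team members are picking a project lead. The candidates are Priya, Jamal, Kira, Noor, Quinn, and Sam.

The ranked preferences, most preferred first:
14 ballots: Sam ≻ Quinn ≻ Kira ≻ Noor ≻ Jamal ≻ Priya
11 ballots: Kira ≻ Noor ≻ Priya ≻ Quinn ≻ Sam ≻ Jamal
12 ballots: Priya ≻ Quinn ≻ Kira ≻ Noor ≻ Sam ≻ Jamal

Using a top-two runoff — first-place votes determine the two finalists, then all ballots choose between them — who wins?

Round 1 first-place votes: Priya 12, Jamal 0, Kira 11, Noor 0, Quinn 0, Sam 14. Sam and Priya advance.
Runoff: Sam is ranked above Priya on 14 ballots, Priya above Sam on 23.

Priya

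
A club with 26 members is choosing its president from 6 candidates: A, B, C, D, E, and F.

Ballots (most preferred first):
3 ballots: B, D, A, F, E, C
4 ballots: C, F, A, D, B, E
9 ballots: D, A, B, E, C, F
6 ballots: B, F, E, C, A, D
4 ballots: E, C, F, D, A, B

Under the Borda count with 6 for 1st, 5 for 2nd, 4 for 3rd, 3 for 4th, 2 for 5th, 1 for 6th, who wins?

B

A: 3×4 + 4×4 + 9×5 + 6×2 + 4×2 = 93
B: 3×6 + 4×2 + 9×4 + 6×6 + 4×1 = 102
C: 3×1 + 4×6 + 9×2 + 6×3 + 4×5 = 83
D: 3×5 + 4×3 + 9×6 + 6×1 + 4×3 = 99
E: 3×2 + 4×1 + 9×3 + 6×4 + 4×6 = 85
F: 3×3 + 4×5 + 9×1 + 6×5 + 4×4 = 84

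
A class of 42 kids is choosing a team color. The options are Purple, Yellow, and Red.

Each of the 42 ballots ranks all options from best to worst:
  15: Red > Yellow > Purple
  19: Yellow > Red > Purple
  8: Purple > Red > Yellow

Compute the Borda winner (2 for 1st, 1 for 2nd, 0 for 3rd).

Red

Purple: 15×0 + 19×0 + 8×2 = 16
Yellow: 15×1 + 19×2 + 8×0 = 53
Red: 15×2 + 19×1 + 8×1 = 57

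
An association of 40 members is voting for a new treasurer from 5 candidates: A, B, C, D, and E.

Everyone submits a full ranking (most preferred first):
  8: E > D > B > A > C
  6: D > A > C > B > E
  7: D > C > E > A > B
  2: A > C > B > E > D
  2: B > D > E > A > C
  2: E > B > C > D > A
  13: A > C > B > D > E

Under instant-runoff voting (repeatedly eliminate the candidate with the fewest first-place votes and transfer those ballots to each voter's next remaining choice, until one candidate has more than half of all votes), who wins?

D

Round 1: A 15, B 2, C 0, D 13, E 10. C eliminated.
Round 2: A 15, B 2, D 13, E 10. B eliminated.
Round 3: A 15, D 15, E 10. E eliminated.
Round 4: A 15, D 25. D has a majority (≥21).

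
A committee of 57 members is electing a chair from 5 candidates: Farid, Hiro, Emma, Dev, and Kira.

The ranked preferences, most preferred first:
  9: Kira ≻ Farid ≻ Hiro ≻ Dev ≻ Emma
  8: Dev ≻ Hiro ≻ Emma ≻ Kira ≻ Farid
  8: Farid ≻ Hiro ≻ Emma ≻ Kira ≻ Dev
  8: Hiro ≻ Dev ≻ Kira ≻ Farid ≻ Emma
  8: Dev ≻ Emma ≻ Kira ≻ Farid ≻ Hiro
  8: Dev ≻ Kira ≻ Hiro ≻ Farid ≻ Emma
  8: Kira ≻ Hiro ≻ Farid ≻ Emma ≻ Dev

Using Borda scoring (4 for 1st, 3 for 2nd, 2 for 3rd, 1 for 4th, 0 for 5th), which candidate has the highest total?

Kira

Farid: 9×3 + 8×0 + 8×4 + 8×1 + 8×1 + 8×1 + 8×2 = 99
Hiro: 9×2 + 8×3 + 8×3 + 8×4 + 8×0 + 8×2 + 8×3 = 138
Emma: 9×0 + 8×2 + 8×2 + 8×0 + 8×3 + 8×0 + 8×1 = 64
Dev: 9×1 + 8×4 + 8×0 + 8×3 + 8×4 + 8×4 + 8×0 = 129
Kira: 9×4 + 8×1 + 8×1 + 8×2 + 8×2 + 8×3 + 8×4 = 140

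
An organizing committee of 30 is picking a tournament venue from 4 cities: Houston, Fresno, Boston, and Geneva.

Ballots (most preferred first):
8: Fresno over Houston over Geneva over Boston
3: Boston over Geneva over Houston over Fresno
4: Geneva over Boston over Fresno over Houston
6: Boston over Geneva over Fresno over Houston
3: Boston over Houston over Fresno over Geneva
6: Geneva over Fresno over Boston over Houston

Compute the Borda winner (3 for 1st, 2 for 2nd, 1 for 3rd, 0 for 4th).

Geneva

Houston: 8×2 + 3×1 + 4×0 + 6×0 + 3×2 + 6×0 = 25
Fresno: 8×3 + 3×0 + 4×1 + 6×1 + 3×1 + 6×2 = 49
Boston: 8×0 + 3×3 + 4×2 + 6×3 + 3×3 + 6×1 = 50
Geneva: 8×1 + 3×2 + 4×3 + 6×2 + 3×0 + 6×3 = 56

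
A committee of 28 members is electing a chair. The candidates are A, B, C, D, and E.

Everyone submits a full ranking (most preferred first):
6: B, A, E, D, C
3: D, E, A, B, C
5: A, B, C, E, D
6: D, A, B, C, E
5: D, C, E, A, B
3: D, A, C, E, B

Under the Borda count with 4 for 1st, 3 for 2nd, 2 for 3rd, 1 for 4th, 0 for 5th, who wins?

A: 6×3 + 3×2 + 5×4 + 6×3 + 5×1 + 3×3 = 76
B: 6×4 + 3×1 + 5×3 + 6×2 + 5×0 + 3×0 = 54
C: 6×0 + 3×0 + 5×2 + 6×1 + 5×3 + 3×2 = 37
D: 6×1 + 3×4 + 5×0 + 6×4 + 5×4 + 3×4 = 74
E: 6×2 + 3×3 + 5×1 + 6×0 + 5×2 + 3×1 = 39

A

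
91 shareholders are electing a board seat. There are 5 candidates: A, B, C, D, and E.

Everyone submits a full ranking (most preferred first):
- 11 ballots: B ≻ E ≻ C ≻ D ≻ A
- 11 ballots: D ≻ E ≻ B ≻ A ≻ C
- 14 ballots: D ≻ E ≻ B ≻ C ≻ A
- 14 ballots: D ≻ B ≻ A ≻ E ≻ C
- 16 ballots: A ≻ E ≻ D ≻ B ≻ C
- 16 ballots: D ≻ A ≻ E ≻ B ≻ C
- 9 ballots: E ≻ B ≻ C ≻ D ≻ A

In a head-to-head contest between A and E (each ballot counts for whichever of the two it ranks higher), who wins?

A is ranked above E on 46 ballots; E above A on 45.

A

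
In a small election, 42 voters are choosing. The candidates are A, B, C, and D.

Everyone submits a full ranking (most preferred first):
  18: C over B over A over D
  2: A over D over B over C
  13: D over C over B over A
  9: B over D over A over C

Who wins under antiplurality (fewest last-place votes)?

Last-place votes: A 13, B 0, C 11, D 18.

B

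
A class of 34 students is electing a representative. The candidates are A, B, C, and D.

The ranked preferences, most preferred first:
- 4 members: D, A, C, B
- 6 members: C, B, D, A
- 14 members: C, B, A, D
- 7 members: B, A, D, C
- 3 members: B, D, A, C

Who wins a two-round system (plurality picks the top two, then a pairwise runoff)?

Round 1 first-place votes: A 0, B 10, C 20, D 4. C and B advance.
Runoff: C is ranked above B on 24 ballots, B above C on 10.

C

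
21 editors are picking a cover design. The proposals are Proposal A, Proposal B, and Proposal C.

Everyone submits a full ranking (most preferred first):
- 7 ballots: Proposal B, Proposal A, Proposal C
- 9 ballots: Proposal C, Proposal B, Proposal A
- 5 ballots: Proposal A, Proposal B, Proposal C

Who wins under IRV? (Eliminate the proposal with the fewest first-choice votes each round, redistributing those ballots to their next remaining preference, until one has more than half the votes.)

Round 1: Proposal A 5, Proposal B 7, Proposal C 9. Proposal A eliminated.
Round 2: Proposal B 12, Proposal C 9. Proposal B has a majority (≥11).

Proposal B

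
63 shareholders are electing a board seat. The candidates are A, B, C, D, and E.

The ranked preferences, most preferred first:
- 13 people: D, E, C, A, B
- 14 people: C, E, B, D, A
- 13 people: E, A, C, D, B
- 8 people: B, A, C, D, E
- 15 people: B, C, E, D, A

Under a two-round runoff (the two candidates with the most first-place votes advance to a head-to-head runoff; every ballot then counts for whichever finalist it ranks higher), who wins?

C

Round 1 first-place votes: A 0, B 23, C 14, D 13, E 13. B and C advance.
Runoff: B is ranked above C on 23 ballots, C above B on 40.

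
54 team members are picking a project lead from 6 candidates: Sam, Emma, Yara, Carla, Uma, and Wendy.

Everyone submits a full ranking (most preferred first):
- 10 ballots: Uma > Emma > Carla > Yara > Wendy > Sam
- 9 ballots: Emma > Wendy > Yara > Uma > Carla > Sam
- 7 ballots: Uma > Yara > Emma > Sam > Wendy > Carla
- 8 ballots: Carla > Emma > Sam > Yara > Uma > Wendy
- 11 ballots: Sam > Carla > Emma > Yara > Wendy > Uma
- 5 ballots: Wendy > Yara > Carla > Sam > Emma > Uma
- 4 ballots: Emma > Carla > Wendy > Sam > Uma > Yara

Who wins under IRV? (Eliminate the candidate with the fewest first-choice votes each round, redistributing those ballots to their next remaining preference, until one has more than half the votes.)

Round 1: Sam 11, Emma 13, Yara 0, Carla 8, Uma 17, Wendy 5. Yara eliminated.
Round 2: Sam 11, Emma 13, Carla 8, Uma 17, Wendy 5. Wendy eliminated.
Round 3: Sam 11, Emma 13, Carla 13, Uma 17. Sam eliminated.
Round 4: Emma 13, Carla 24, Uma 17. Emma eliminated.
Round 5: Carla 28, Uma 26. Carla has a majority (≥28).

Carla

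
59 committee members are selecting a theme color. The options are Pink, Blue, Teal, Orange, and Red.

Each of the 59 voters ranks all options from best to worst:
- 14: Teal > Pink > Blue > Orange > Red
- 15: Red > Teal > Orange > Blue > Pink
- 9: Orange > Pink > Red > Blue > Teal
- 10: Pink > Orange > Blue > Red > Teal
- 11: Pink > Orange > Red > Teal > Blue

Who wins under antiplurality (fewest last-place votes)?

Orange

Last-place votes: Pink 15, Blue 11, Teal 19, Orange 0, Red 14.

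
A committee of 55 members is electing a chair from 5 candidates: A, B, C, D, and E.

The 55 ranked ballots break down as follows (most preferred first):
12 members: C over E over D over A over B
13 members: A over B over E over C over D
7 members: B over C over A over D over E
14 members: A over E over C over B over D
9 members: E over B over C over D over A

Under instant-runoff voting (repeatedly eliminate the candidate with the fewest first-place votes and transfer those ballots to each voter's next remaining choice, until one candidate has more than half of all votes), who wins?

Round 1: A 27, B 7, C 12, D 0, E 9. D eliminated.
Round 2: A 27, B 7, C 12, E 9. B eliminated.
Round 3: A 27, C 19, E 9. E eliminated.
Round 4: A 27, C 28. C has a majority (≥28).

C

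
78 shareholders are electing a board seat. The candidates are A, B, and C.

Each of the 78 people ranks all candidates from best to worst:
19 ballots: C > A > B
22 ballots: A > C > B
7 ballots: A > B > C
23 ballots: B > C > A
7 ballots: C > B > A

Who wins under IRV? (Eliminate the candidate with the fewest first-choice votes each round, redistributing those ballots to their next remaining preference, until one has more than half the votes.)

C

Round 1: A 29, B 23, C 26. B eliminated.
Round 2: A 29, C 49. C has a majority (≥40).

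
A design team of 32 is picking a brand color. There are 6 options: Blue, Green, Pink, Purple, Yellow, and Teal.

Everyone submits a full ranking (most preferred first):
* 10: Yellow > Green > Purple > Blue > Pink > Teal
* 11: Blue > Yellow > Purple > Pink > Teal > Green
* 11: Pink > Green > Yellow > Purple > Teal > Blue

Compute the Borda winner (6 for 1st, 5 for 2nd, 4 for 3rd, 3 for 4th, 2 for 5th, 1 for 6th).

Blue: 10×3 + 11×6 + 11×1 = 107
Green: 10×5 + 11×1 + 11×5 = 116
Pink: 10×2 + 11×3 + 11×6 = 119
Purple: 10×4 + 11×4 + 11×3 = 117
Yellow: 10×6 + 11×5 + 11×4 = 159
Teal: 10×1 + 11×2 + 11×2 = 54

Yellow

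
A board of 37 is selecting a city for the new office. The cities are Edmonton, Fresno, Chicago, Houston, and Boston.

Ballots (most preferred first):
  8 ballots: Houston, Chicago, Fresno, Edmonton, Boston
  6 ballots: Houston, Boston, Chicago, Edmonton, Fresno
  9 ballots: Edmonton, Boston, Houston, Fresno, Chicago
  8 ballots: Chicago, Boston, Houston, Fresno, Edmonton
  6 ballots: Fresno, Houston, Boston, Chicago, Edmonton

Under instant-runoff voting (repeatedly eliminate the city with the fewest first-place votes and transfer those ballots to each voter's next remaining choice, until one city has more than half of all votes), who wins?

Round 1: Edmonton 9, Fresno 6, Chicago 8, Houston 14, Boston 0. Boston eliminated.
Round 2: Edmonton 9, Fresno 6, Chicago 8, Houston 14. Fresno eliminated.
Round 3: Edmonton 9, Chicago 8, Houston 20. Houston has a majority (≥19).

Houston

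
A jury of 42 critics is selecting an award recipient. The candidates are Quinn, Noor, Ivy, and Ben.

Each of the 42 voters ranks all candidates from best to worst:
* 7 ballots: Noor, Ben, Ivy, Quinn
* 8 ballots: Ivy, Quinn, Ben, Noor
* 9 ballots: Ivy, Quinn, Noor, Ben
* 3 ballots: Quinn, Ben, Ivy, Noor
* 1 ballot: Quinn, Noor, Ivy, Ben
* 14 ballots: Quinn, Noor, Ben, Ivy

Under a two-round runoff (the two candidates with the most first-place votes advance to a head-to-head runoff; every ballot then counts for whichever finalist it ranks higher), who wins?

Ivy

Round 1 first-place votes: Quinn 18, Noor 7, Ivy 17, Ben 0. Quinn and Ivy advance.
Runoff: Quinn is ranked above Ivy on 18 ballots, Ivy above Quinn on 24.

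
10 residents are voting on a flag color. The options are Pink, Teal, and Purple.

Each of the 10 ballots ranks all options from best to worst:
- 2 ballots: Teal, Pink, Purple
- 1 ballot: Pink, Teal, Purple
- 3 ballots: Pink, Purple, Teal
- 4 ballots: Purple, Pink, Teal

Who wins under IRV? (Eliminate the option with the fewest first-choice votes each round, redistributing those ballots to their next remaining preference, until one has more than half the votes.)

Round 1: Pink 4, Teal 2, Purple 4. Teal eliminated.
Round 2: Pink 6, Purple 4. Pink has a majority (≥6).

Pink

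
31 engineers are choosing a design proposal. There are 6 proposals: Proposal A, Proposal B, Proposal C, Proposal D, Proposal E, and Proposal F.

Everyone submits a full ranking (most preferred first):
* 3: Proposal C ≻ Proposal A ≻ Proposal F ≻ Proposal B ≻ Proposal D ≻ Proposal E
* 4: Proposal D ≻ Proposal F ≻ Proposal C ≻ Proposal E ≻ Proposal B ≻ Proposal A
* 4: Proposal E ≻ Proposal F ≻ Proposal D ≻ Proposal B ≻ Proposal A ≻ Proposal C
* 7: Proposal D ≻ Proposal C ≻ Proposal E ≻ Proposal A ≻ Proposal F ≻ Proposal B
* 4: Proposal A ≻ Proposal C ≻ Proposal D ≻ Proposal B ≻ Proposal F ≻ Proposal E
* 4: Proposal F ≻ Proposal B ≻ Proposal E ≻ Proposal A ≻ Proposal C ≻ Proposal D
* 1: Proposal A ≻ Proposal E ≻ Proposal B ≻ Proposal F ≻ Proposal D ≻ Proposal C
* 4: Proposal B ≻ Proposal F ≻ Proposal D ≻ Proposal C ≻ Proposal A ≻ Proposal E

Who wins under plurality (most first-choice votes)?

Proposal D

First-place votes: Proposal A 5, Proposal B 4, Proposal C 3, Proposal D 11, Proposal E 4, Proposal F 4.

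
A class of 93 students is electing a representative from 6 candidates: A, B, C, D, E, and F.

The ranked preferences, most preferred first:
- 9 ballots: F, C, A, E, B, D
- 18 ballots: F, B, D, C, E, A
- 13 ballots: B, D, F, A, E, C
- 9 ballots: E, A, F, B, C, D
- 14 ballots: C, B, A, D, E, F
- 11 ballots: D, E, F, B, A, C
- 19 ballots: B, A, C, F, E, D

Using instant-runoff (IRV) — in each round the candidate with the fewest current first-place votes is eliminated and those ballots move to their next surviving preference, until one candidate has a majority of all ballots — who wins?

Round 1: A 0, B 32, C 14, D 11, E 9, F 27. A eliminated.
Round 2: B 32, C 14, D 11, E 9, F 27. E eliminated.
Round 3: B 32, C 14, D 11, F 36. D eliminated.
Round 4: B 32, C 14, F 47. F has a majority (≥47).

F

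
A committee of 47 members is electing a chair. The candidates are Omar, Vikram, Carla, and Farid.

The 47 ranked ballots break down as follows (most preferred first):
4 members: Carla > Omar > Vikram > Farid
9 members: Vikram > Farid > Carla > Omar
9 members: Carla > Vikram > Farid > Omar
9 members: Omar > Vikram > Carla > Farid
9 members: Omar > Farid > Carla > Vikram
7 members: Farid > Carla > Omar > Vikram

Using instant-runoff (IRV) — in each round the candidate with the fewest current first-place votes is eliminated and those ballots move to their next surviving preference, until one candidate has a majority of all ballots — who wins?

Carla

Round 1: Omar 18, Vikram 9, Carla 13, Farid 7. Farid eliminated.
Round 2: Omar 18, Vikram 9, Carla 20. Vikram eliminated.
Round 3: Omar 18, Carla 29. Carla has a majority (≥24).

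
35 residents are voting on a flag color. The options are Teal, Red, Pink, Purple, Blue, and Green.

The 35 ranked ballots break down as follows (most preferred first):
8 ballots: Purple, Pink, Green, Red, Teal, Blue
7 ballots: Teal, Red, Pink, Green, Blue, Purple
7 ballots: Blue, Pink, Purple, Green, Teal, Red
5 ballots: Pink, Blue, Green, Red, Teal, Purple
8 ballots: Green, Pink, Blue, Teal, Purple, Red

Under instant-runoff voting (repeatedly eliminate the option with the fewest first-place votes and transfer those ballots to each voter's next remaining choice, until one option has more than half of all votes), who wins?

Round 1: Teal 7, Red 0, Pink 5, Purple 8, Blue 7, Green 8. Red eliminated.
Round 2: Teal 7, Pink 5, Purple 8, Blue 7, Green 8. Pink eliminated.
Round 3: Teal 7, Purple 8, Blue 12, Green 8. Teal eliminated.
Round 4: Purple 8, Blue 12, Green 15. Purple eliminated.
Round 5: Blue 12, Green 23. Green has a majority (≥18).

Green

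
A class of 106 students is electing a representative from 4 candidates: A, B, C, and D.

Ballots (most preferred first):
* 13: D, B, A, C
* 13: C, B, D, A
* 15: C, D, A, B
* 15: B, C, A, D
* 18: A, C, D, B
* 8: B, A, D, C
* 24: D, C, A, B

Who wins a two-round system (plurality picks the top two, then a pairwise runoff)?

C

Round 1 first-place votes: A 18, B 23, C 28, D 37. D and C advance.
Runoff: D is ranked above C on 45 ballots, C above D on 61.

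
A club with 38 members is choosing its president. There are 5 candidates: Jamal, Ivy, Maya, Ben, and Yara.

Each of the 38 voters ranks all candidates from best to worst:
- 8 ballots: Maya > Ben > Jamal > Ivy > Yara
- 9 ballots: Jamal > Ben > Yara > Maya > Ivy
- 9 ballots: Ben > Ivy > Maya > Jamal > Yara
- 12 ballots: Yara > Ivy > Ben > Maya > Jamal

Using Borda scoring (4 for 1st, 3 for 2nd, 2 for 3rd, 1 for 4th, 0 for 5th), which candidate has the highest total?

Ben

Jamal: 8×2 + 9×4 + 9×1 + 12×0 = 61
Ivy: 8×1 + 9×0 + 9×3 + 12×3 = 71
Maya: 8×4 + 9×1 + 9×2 + 12×1 = 71
Ben: 8×3 + 9×3 + 9×4 + 12×2 = 111
Yara: 8×0 + 9×2 + 9×0 + 12×4 = 66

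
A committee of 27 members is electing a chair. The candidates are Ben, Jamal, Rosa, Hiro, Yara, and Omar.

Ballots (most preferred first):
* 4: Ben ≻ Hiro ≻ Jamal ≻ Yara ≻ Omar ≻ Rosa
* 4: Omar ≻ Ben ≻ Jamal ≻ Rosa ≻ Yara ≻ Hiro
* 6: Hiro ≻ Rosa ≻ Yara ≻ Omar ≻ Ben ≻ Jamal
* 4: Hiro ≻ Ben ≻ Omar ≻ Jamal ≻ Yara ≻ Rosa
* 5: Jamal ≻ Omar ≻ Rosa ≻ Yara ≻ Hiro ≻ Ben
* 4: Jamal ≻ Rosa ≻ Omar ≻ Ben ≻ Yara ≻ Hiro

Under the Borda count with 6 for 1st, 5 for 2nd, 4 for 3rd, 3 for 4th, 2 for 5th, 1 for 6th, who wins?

Ben: 4×6 + 4×5 + 6×2 + 4×5 + 5×1 + 4×3 = 93
Jamal: 4×4 + 4×4 + 6×1 + 4×3 + 5×6 + 4×6 = 104
Rosa: 4×1 + 4×3 + 6×5 + 4×1 + 5×4 + 4×5 = 90
Hiro: 4×5 + 4×1 + 6×6 + 4×6 + 5×2 + 4×1 = 98
Yara: 4×3 + 4×2 + 6×4 + 4×2 + 5×3 + 4×2 = 75
Omar: 4×2 + 4×6 + 6×3 + 4×4 + 5×5 + 4×4 = 107

Omar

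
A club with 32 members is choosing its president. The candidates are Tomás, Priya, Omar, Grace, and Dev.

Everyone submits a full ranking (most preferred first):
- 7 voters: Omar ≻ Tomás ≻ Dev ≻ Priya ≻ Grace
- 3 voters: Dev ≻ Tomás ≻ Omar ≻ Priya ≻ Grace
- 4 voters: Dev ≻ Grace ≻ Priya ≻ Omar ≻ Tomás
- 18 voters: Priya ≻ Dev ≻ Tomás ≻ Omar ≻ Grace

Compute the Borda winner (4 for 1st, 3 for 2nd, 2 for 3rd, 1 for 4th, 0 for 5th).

Tomás: 7×3 + 3×3 + 4×0 + 18×2 = 66
Priya: 7×1 + 3×1 + 4×2 + 18×4 = 90
Omar: 7×4 + 3×2 + 4×1 + 18×1 = 56
Grace: 7×0 + 3×0 + 4×3 + 18×0 = 12
Dev: 7×2 + 3×4 + 4×4 + 18×3 = 96

Dev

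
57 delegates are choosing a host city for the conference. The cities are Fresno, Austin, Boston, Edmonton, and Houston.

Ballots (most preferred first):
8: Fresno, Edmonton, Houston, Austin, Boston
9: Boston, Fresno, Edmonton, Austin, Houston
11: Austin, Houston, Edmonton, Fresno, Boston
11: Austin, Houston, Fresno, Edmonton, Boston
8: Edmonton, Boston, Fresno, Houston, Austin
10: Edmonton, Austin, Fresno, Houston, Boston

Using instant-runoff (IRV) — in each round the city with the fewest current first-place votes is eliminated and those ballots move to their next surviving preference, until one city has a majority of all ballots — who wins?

Edmonton

Round 1: Fresno 8, Austin 22, Boston 9, Edmonton 18, Houston 0. Houston eliminated.
Round 2: Fresno 8, Austin 22, Boston 9, Edmonton 18. Fresno eliminated.
Round 3: Austin 22, Boston 9, Edmonton 26. Boston eliminated.
Round 4: Austin 22, Edmonton 35. Edmonton has a majority (≥29).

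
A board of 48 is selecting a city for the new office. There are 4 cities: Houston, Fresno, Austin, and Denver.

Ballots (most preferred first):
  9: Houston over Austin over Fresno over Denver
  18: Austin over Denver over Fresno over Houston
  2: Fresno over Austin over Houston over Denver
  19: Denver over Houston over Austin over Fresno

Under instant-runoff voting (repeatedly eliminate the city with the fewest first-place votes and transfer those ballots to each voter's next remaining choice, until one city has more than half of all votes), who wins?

Austin

Round 1: Houston 9, Fresno 2, Austin 18, Denver 19. Fresno eliminated.
Round 2: Houston 9, Austin 20, Denver 19. Houston eliminated.
Round 3: Austin 29, Denver 19. Austin has a majority (≥25).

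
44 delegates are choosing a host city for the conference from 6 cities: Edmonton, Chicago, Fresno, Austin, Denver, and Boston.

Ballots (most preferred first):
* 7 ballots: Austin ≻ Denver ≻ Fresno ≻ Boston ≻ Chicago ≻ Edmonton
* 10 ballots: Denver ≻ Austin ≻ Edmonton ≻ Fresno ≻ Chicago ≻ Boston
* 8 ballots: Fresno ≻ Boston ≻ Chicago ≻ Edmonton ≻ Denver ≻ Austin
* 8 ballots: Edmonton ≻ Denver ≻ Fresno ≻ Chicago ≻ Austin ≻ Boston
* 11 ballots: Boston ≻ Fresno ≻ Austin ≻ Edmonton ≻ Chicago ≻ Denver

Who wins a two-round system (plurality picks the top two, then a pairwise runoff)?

Denver

Round 1 first-place votes: Edmonton 8, Chicago 0, Fresno 8, Austin 7, Denver 10, Boston 11. Boston and Denver advance.
Runoff: Boston is ranked above Denver on 19 ballots, Denver above Boston on 25.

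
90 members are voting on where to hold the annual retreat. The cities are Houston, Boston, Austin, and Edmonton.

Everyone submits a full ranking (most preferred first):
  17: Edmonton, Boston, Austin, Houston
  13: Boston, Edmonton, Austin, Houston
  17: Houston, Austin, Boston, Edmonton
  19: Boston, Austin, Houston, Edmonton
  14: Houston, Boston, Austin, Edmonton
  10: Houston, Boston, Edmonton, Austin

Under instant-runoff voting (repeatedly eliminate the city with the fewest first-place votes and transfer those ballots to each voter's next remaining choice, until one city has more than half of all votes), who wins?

Boston

Round 1: Houston 41, Boston 32, Austin 0, Edmonton 17. Austin eliminated.
Round 2: Houston 41, Boston 32, Edmonton 17. Edmonton eliminated.
Round 3: Houston 41, Boston 49. Boston has a majority (≥46).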